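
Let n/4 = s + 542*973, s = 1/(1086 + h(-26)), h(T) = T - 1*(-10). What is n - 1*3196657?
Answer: -581648253/535 ≈ -1.0872e+6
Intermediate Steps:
h(T) = 10 + T (h(T) = T + 10 = 10 + T)
s = 1/1070 (s = 1/(1086 + (10 - 26)) = 1/(1086 - 16) = 1/1070 ≈ 0.00093458)
n = 1128563242/535 (n = 4*(1/1070 + 542*973) = 4*(1/1070 + 527366) = 4*(564281621/1070) = 1128563242/535 ≈ 2.1095e+6)
n - 1*3196657 = 1128563242/535 - 1*3196657 = 1128563242/535 - 3196657 = -581648253/535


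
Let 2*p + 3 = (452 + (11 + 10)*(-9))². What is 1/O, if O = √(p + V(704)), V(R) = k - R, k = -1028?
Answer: √91/1729 ≈ 0.0055173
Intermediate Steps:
V(R) = -1028 - R
p = 34583 (p = -3/2 + (452 + (11 + 10)*(-9))²/2 = -3/2 + (452 + 21*(-9))²/2 = -3/2 + (452 - 189)²/2 = -3/2 + (½)*263² = -3/2 + (½)*69169 = -3/2 + 69169/2 = 34583)
O = 19*√91 (O = √(34583 + (-1028 - 1*704)) = √(34583 + (-1028 - 704)) = √(34583 - 1732) = √32851 = 19*√91 ≈ 181.25)
1/O = 1/(19*√91) = √91/1729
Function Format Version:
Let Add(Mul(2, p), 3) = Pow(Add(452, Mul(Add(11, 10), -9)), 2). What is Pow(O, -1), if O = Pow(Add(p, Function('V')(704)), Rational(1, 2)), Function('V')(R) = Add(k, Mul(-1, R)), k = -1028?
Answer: Mul(Rational(1, 1729), Pow(91, Rational(1, 2))) ≈ 0.0055173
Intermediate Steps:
Function('V')(R) = Add(-1028, Mul(-1, R))
p = 34583 (p = Add(Rational(-3, 2), Mul(Rational(1, 2), Pow(Add(452, Mul(Add(11, 10), -9)), 2))) = Add(Rational(-3, 2), Mul(Rational(1, 2), Pow(Add(452, Mul(21, -9)), 2))) = Add(Rational(-3, 2), Mul(Rational(1, 2), Pow(Add(452, -189), 2))) = Add(Rational(-3, 2), Mul(Rational(1, 2), Pow(263, 2))) = Add(Rational(-3, 2), Mul(Rational(1, 2), 69169)) = Add(Rational(-3, 2), Rational(69169, 2)) = 34583)
O = Mul(19, Pow(91, Rational(1, 2))) (O = Pow(Add(34583, Add(-1028, Mul(-1, 704))), Rational(1, 2)) = Pow(Add(34583, Add(-1028, -704)), Rational(1, 2)) = Pow(Add(34583, -1732), Rational(1, 2)) = Pow(32851, Rational(1, 2)) = Mul(19, Pow(91, Rational(1, 2))) ≈ 181.25)
Pow(O, -1) = Pow(Mul(19, Pow(91, Rational(1, 2))), -1) = Mul(Rational(1, 1729), Pow(91, Rational(1, 2)))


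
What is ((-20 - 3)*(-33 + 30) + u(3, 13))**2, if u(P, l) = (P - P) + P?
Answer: 5184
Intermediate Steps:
u(P, l) = P (u(P, l) = 0 + P = P)
((-20 - 3)*(-33 + 30) + u(3, 13))**2 = ((-20 - 3)*(-33 + 30) + 3)**2 = (-23*(-3) + 3)**2 = (69 + 3)**2 = 72**2 = 5184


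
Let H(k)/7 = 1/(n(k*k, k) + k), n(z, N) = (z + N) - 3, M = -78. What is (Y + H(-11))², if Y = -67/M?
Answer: 1352569/1557504 ≈ 0.86842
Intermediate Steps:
n(z, N) = -3 + N + z (n(z, N) = (N + z) - 3 = -3 + N + z)
H(k) = 7/(-3 + k² + 2*k) (H(k) = 7/((-3 + k + k*k) + k) = 7/((-3 + k + k²) + k) = 7/(-3 + k² + 2*k))
Y = 67/78 (Y = -67/(-78) = -67*(-1/78) = 67/78 ≈ 0.85897)
(Y + H(-11))² = (67/78 + 7/(-3 + (-11)² + 2*(-11)))² = (67/78 + 7/(-3 + 121 - 22))² = (67/78 + 7/96)² = (1163/1248)² = 1352569/1557504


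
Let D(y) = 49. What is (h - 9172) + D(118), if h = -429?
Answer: -9552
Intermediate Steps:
(h - 9172) + D(118) = (-429 - 9172) + 49 = -9601 + 49 = -9552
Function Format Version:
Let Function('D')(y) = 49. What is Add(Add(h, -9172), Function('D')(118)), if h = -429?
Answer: -9552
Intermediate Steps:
Add(Add(h, -9172), Function('D')(118)) = Add(Add(-429, -9172), 49) = Add(-9601, 49) = -9552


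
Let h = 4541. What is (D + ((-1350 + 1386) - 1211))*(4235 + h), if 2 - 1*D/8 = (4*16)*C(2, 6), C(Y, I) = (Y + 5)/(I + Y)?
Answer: -14103032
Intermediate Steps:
C(Y, I) = (5 + Y)/(I + Y)
D = -432 (D = 16 - 8*4*16*(5 + 2)/(6 + 2) = 16 - 512*7/8 = 16 - 8*56 = 16 - 448 = -432)
(D + ((-1350 + 1386) - 1211))*(4235 + h) = (-432 + ((-1350 + 1386) - 1211))*(4235 + 4541) = (-432 + (36 - 1211))*8776 = (-432 - 1175)*8776 = -1607*8776 = -14103032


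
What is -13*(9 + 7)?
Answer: -208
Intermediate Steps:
-13*(9 + 7) = -13*16 = -208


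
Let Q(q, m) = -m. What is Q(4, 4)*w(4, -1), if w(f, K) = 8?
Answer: -32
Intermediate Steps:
Q(4, 4)*w(4, -1) = -1*4*8 = -4*8 = -32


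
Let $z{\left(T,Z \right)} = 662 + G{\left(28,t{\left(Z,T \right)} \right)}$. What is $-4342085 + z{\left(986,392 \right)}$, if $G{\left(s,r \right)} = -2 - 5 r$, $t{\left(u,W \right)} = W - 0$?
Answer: $-4346355$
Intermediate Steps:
$t{\left(u,W \right)} = W$ ($t{\left(u,W \right)} = W + 0 = W$)
$z{\left(T,Z \right)} = 660 - 5 T$ ($z{\left(T,Z \right)} = 662 - \left(2 + 5 T\right) = 660 - 5 T$)
$-4342085 + z{\left(986,392 \right)} = -4342085 + \left(660 - 4930\right) = -4342085 - 4270 = -4346355$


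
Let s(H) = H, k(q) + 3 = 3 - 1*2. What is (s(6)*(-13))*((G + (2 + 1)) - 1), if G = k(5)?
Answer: 0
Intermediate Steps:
k(q) = -2 (k(q) = -3 + (3 - 1*2) = -3 + (3 - 2) = -3 + 1 = -2)
G = -2
(s(6)*(-13))*((G + (2 + 1)) - 1) = (6*(-13))*((-2 + (2 + 1)) - 1) = -78*((-2 + 3) - 1) = -78*(1 - 1) = -78*0 = 0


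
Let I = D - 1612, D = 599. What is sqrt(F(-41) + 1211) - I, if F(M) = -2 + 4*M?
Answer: 1013 + sqrt(1045) ≈ 1045.3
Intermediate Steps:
I = -1013 (I = 599 - 1612 = -1013)
sqrt(F(-41) + 1211) - I = sqrt((-2 + 4*(-41)) + 1211) - 1*(-1013) = sqrt((-2 - 164) + 1211) + 1013 = sqrt(-166 + 1211) + 1013 = sqrt(1045) + 1013 = 1013 + sqrt(1045)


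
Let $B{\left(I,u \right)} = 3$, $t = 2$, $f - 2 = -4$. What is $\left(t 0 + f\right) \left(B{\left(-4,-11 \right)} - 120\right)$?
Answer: $234$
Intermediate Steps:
$f = -2$ ($f = 2 - 4 = -2$)
$\left(t 0 + f\right) \left(B{\left(-4,-11 \right)} - 120\right) = \left(2 \cdot 0 - 2\right) \left(3 - 120\right) = \left(0 - 2\right) \left(-117\right) = \left(-2\right) \left(-117\right) = 234$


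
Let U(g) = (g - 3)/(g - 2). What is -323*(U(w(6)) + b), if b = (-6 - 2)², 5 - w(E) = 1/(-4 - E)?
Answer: -647615/31 ≈ -20891.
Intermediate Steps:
w(E) = 5 - 1/(-4 - E)
U(g) = (-3 + g)/(-2 + g)
b = 64 (b = (-8)² = 64)
-323*(U(w(6)) + b) = -323*((-3 + (21 + 5*6)/(4 + 6))/(-2 + (21 + 5*6)/(4 + 6)) + 64) = -323*((-3 + (21 + 30)/10)/(-2 + (21 + 30)/10) + 64) = -323*((-3 + (⅒)*51)/(-2 + (⅒)*51) + 64) = -323*((-3 + 51/10)/(-2 + 51/10) + 64) = -323*((21/10)/(31/10) + 64) = -323*((10/31)*(21/10) + 64) = -323*(21/31 + 64) = -323*2005/31 = -647615/31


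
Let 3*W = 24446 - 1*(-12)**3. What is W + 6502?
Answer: 45680/3 ≈ 15227.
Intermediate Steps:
W = 26174/3 (W = (24446 - 1*(-12)**3)/3 = (24446 - 1*(-1728))/3 = (24446 + 1728)/3 = (1/3)*26174 = 26174/3 ≈ 8724.7)
W + 6502 = 26174/3 + 6502 = 45680/3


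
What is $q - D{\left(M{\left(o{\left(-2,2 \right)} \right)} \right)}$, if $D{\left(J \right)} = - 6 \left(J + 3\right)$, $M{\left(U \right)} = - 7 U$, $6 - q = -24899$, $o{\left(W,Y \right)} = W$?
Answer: $25007$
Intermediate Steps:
$q = 24905$ ($q = 6 - -24899 = 6 + 24899 = 24905$)
$D{\left(J \right)} = -18 - 6 J$ ($D{\left(J \right)} = - 6 \left(3 + J\right) = -18 - 6 J$)
$q - D{\left(M{\left(o{\left(-2,2 \right)} \right)} \right)} = 24905 - \left(-18 - 6 \left(\left(-7\right) \left(-2\right)\right)\right) = 24905 - \left(-18 - 84\right) = 24905 - -102 = 24905 + 102 = 25007$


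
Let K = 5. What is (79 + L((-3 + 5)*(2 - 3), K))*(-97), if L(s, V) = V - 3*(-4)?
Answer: -9312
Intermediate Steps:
L(s, V) = 12 + V (L(s, V) = V + 12 = 12 + V)
(79 + L((-3 + 5)*(2 - 3), K))*(-97) = (79 + (12 + 5))*(-97) = (79 + 17)*(-97) = 96*(-97) = -9312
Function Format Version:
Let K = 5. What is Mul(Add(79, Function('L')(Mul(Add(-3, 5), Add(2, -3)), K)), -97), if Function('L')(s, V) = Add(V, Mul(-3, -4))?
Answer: -9312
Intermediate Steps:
Function('L')(s, V) = Add(12, V) (Function('L')(s, V) = Add(V, 12) = Add(12, V))
Mul(Add(79, Function('L')(Mul(Add(-3, 5), Add(2, -3)), K)), -97) = Mul(Add(79, Add(12, 5)), -97) = Mul(Add(79, 17), -97) = Mul(96, -97) = -9312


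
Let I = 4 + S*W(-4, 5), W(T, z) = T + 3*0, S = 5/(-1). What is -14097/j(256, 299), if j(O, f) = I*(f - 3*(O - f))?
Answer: -4699/3424 ≈ -1.3724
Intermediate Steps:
S = -5 (S = 5*(-1) = -5)
W(T, z) = T (W(T, z) = T + 0 = T)
I = 24 (I = 4 - 5*(-4) = 4 + 20 = 24)
j(O, f) = -72*O + 96*f (j(O, f) = 24*(f - 3*(O - f)) = 24*(f + (-3*O + 3*f)) = 24*(-3*O + 4*f) = -72*O + 96*f)
-14097/j(256, 299) = -14097/(-72*256 + 96*299) = -14097/(-18432 + 28704) = -14097/10272 = -14097*1/10272 = -4699/3424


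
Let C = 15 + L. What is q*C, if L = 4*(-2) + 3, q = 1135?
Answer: 11350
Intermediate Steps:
L = -5 (L = -8 + 3 = -5)
C = 10 (C = 15 - 5 = 10)
q*C = 1135*10 = 11350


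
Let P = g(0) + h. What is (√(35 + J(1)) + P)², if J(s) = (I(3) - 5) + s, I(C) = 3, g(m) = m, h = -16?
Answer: (-16 + √34)² ≈ 103.41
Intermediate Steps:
J(s) = -2 + s (J(s) = (3 - 5) + s = -2 + s)
P = -16 (P = 0 - 16 = -16)
(√(35 + J(1)) + P)² = (√(35 + (-2 + 1)) - 16)² = (√(35 - 1) - 16)² = (√34 - 16)² = (-16 + √34)²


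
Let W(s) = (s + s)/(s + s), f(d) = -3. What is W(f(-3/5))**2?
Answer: 1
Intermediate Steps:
W(s) = 1 (W(s) = (2*s)/((2*s)) = (2*s)*(1/(2*s)) = 1)
W(f(-3/5))**2 = 1**2 = 1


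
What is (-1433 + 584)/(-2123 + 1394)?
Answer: 283/243 ≈ 1.1646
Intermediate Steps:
(-1433 + 584)/(-2123 + 1394) = -849/(-729) = -849*(-1/729) = 283/243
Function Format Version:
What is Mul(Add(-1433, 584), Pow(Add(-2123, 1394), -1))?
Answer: Rational(283, 243) ≈ 1.1646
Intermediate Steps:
Mul(Add(-1433, 584), Pow(Add(-2123, 1394), -1)) = Mul(-849, Pow(-729, -1)) = Mul(-849, Rational(-1, 729)) = Rational(283, 243)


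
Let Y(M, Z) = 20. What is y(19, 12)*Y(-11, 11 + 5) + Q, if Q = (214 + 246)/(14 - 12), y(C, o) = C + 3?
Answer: 670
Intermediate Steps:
y(C, o) = 3 + C
Q = 230 (Q = 460/2 = 460*(1/2) = 230)
y(19, 12)*Y(-11, 11 + 5) + Q = (3 + 19)*20 + 230 = 22*20 + 230 = 440 + 230 = 670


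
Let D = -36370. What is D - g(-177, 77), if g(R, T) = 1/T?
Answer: -2800491/77 ≈ -36370.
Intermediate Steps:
D - g(-177, 77) = -36370 - 1/77 = -2800491/77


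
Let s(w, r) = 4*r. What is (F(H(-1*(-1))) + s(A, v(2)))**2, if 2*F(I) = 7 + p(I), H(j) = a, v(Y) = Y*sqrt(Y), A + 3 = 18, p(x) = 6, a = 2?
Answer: 681/4 + 104*sqrt(2) ≈ 317.33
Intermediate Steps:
A = 15 (A = -3 + 18 = 15)
v(Y) = Y**(3/2)
H(j) = 2
F(I) = 13/2 (F(I) = (7 + 6)/2 = (1/2)*13 = 13/2)
(F(H(-1*(-1))) + s(A, v(2)))**2 = (13/2 + 4*2**(3/2))**2 = (13/2 + 4*(2*sqrt(2)))**2 = (13/2 + 8*sqrt(2))**2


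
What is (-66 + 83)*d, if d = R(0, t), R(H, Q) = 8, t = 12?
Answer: 136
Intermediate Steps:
d = 8
(-66 + 83)*d = (-66 + 83)*8 = 17*8 = 136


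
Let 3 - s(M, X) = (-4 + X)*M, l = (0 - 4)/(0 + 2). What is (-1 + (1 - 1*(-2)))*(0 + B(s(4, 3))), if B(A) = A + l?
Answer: 10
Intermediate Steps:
l = -2 (l = -4/2 = -4*½ = -2)
s(M, X) = 3 - M*(-4 + X) (s(M, X) = 3 - (-4 + X)*M = 3 - M*(-4 + X))
B(A) = -2 + A (B(A) = A - 2 = -2 + A)
(-1 + (1 - 1*(-2)))*(0 + B(s(4, 3))) = (-1 + (1 - 1*(-2)))*(0 + (-2 + (3 + 4*4 - 1*4*3))) = (-1 + (1 + 2))*(0 + (-2 + (3 + 16 - 12))) = (-1 + 3)*(0 + (-2 + 7)) = 2*(0 + 5) = 2*5 = 10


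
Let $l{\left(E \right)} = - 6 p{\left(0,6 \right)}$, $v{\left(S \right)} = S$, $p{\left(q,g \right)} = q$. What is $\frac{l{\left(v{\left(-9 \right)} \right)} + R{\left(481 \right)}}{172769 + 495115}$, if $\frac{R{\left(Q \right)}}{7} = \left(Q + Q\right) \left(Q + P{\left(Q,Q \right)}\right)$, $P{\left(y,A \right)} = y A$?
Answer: $\frac{55758001}{23853} \approx 2337.6$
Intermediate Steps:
$P{\left(y,A \right)} = A y$
$l{\left(E \right)} = 0$ ($l{\left(E \right)} = \left(-6\right) 0 = 0$)
$R{\left(Q \right)} = 14 Q \left(Q + Q^{2}\right)$ ($R{\left(Q \right)} = 7 \left(Q + Q\right) \left(Q + Q Q\right) = 7 \cdot 2 Q \left(Q + Q^{2}\right) = 14 Q \left(Q + Q^{2}\right)$)
$\frac{l{\left(v{\left(-9 \right)} \right)} + R{\left(481 \right)}}{172769 + 495115} = \frac{0 + 14 \cdot 481^{2} \left(1 + 481\right)}{172769 + 495115} = \frac{0 + 14 \cdot 231361 \cdot 482}{667884} = \left(0 + 1561224028\right) \frac{1}{667884} = 1561224028 \cdot \frac{1}{667884} = \frac{55758001}{23853}$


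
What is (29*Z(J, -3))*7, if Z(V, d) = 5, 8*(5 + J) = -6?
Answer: 1015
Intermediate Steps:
J = -23/4 (J = -5 + (1/8)*(-6) = -5 - 3/4 = -23/4 ≈ -5.7500)
(29*Z(J, -3))*7 = (29*5)*7 = 145*7 = 1015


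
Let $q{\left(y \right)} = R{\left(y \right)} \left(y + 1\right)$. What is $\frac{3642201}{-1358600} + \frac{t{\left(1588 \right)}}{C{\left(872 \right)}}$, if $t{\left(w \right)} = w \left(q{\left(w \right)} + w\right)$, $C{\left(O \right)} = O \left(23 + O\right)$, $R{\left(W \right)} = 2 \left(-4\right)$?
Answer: $- \frac{671051719791}{26507644600} \approx -25.315$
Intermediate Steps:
$R{\left(W \right)} = -8$
$q{\left(y \right)} = -8 - 8 y$ ($q{\left(y \right)} = - 8 \left(y + 1\right) = - 8 \left(1 + y\right) = -8 - 8 y$)
$t{\left(w \right)} = w \left(-8 - 7 w\right)$ ($t{\left(w \right)} = w \left(\left(-8 - 8 w\right) + w\right) = w \left(-8 - 7 w\right)$)
$\frac{3642201}{-1358600} + \frac{t{\left(1588 \right)}}{C{\left(872 \right)}} = \frac{3642201}{-1358600} + \frac{1588 \left(-8 - 11116\right)}{872 \left(23 + 872\right)} = 3642201 \left(- \frac{1}{1358600}\right) + \frac{1588 \left(-8 - 11116\right)}{872 \cdot 895} = - \frac{3642201}{1358600} + \frac{1588 \left(-11124\right)}{780440} = - \frac{3642201}{1358600} - \frac{2208114}{97555} = - \frac{671051719791}{26507644600}$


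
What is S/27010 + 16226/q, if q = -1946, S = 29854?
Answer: -13577442/1877195 ≈ -7.2328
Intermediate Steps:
S/27010 + 16226/q = 29854/27010 + 16226/(-1946) = 29854*(1/27010) + 16226*(-1/1946) = 14927/13505 - 1159/139 = -13577442/1877195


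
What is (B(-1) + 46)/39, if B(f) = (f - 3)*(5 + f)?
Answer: 10/13 ≈ 0.76923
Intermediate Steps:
B(f) = (-3 + f)*(5 + f)
(B(-1) + 46)/39 = ((-15 + (-1)² + 2*(-1)) + 46)/39 = ((-15 + 1 - 2) + 46)*(1/39) = (-16 + 46)*(1/39) = 30*(1/39) = 10/13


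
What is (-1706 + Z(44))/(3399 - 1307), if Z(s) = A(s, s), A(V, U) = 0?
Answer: -853/1046 ≈ -0.81549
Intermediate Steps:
Z(s) = 0
(-1706 + Z(44))/(3399 - 1307) = (-1706 + 0)/(3399 - 1307) = -1706/2092 = -1706*1/2092 = -853/1046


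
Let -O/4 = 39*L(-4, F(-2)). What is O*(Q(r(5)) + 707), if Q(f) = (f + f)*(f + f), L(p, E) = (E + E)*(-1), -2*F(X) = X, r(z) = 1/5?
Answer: 5515848/25 ≈ 2.2063e+5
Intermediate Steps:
r(z) = ⅕
F(X) = -X/2
L(p, E) = -2*E (L(p, E) = (2*E)*(-1) = -2*E)
Q(f) = 4*f² (Q(f) = (2*f)*(2*f) = 4*f²)
O = 312 (O = -156*(-(-1)*(-2)) = -156*(-2*1) = -156*(-2) = -4*(-78) = 312)
O*(Q(r(5)) + 707) = 312*(4*(⅕)² + 707) = 312*(4*(1/25) + 707) = 312*(4/25 + 707) = 312*(17679/25) = 5515848/25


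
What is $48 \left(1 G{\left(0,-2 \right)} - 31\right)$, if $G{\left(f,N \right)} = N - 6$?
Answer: $-1872$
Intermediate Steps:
$G{\left(f,N \right)} = -6 + N$ ($G{\left(f,N \right)} = N - 6 = -6 + N$)
$48 \left(1 G{\left(0,-2 \right)} - 31\right) = 48 \left(1 \left(-6 - 2\right) - 31\right) = 48 \left(1 \left(-8\right) - 31\right) = 48 \left(-8 - 31\right) = 48 \left(-39\right) = -1872$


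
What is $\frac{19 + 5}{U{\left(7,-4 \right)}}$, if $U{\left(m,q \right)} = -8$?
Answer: $-3$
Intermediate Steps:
$\frac{19 + 5}{U{\left(7,-4 \right)}} = \frac{19 + 5}{-8} = \left(- \frac{1}{8}\right) 24 = -3$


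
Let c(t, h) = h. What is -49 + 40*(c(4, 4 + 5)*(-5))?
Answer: -1849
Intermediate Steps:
-49 + 40*(c(4, 4 + 5)*(-5)) = -49 + 40*((4 + 5)*(-5)) = -49 + 40*(9*(-5)) = -49 + 40*(-45) = -49 - 1800 = -1849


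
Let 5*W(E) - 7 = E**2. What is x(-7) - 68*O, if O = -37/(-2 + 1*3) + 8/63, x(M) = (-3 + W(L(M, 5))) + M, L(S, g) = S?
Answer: 790198/315 ≈ 2508.6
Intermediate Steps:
W(E) = 7/5 + E**2/5
x(M) = -8/5 + M + M**2/5 (x(M) = (-3 + (7/5 + M**2/5)) + M = (-8/5 + M**2/5) + M = -8/5 + M + M**2/5)
O = -2323/63 (O = -37/(-2 + 3) + 8*(1/63) = -37/1 + 8/63 = -37*1 + 8/63 = -37 + 8/63 = -2323/63 ≈ -36.873)
x(-7) - 68*O = (-8/5 - 7 + (1/5)*(-7)**2) - 68*(-2323/63) = (-8/5 - 7 + (1/5)*49) + 157964/63 = (-8/5 - 7 + 49/5) + 157964/63 = 6/5 + 157964/63 = 790198/315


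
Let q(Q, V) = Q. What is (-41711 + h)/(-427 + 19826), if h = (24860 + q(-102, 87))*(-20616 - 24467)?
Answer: -1116206625/19399 ≈ -57539.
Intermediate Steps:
h = -1116164914 (h = (24860 - 102)*(-20616 - 24467) = 24758*(-45083) = -1116164914)
(-41711 + h)/(-427 + 19826) = (-41711 - 1116164914)/(-427 + 19826) = -1116206625/19399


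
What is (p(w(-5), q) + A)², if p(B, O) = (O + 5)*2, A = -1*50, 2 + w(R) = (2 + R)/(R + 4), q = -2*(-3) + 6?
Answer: 256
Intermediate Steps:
q = 12 (q = 6 + 6 = 12)
w(R) = -2 + (2 + R)/(4 + R) (w(R) = -2 + (2 + R)/(R + 4) = -2 + (2 + R)/(4 + R))
A = -50
p(B, O) = 10 + 2*O (p(B, O) = (5 + O)*2 = 10 + 2*O)
(p(w(-5), q) + A)² = ((10 + 2*12) - 50)² = ((10 + 24) - 50)² = (34 - 50)² = (-16)² = 256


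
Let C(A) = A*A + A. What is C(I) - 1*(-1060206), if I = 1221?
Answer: 2552268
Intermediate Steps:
C(A) = A + A² (C(A) = A² + A = A + A²)
C(I) - 1*(-1060206) = 1221*(1 + 1221) - 1*(-1060206) = 1221*1222 + 1060206 = 1492062 + 1060206 = 2552268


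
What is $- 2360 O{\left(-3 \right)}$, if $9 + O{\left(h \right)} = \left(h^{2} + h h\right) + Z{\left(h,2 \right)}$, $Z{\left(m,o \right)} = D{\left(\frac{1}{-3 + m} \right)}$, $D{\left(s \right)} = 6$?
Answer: $-35400$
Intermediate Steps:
$Z{\left(m,o \right)} = 6$
$O{\left(h \right)} = -3 + 2 h^{2}$ ($O{\left(h \right)} = -9 + \left(\left(h^{2} + h h\right) + 6\right) = -9 + \left(\left(h^{2} + h^{2}\right) + 6\right) = -9 + \left(2 h^{2} + 6\right) = -9 + \left(6 + 2 h^{2}\right) = -3 + 2 h^{2}$)
$- 2360 O{\left(-3 \right)} = - 2360 \left(-3 + 2 \left(-3\right)^{2}\right) = - 2360 \left(-3 + 2 \cdot 9\right) = - 2360 \left(-3 + 18\right) = \left(-2360\right) 15 = -35400$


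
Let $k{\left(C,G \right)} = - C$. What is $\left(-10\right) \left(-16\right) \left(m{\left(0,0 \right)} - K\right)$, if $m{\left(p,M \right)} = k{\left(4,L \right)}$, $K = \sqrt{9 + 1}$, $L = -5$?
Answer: $-640 - 160 \sqrt{10} \approx -1146.0$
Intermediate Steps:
$K = \sqrt{10} \approx 3.1623$
$m{\left(p,M \right)} = -4$ ($m{\left(p,M \right)} = \left(-1\right) 4 = -4$)
$\left(-10\right) \left(-16\right) \left(m{\left(0,0 \right)} - K\right) = \left(-10\right) \left(-16\right) \left(-4 - \sqrt{10}\right) = 160 \left(-4 - \sqrt{10}\right) = -640 - 160 \sqrt{10}$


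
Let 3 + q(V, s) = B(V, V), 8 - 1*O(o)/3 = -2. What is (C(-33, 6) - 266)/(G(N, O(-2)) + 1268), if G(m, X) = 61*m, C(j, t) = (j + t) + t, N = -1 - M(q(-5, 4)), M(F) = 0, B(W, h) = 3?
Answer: -287/1207 ≈ -0.23778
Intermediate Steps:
O(o) = 30 (O(o) = 24 - 3*(-2) = 24 + 6 = 30)
q(V, s) = 0 (q(V, s) = -3 + 3 = 0)
N = -1 (N = -1 - 1*0 = -1 + 0 = -1)
C(j, t) = j + 2*t
(C(-33, 6) - 266)/(G(N, O(-2)) + 1268) = ((-33 + 2*6) - 266)/(61*(-1) + 1268) = ((-33 + 12) - 266)/(-61 + 1268) = (-21 - 266)/1207 = -287*1/1207 = -287/1207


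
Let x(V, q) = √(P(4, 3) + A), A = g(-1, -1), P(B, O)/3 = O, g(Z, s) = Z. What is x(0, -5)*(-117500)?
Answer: -235000*√2 ≈ -3.3234e+5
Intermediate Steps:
P(B, O) = 3*O
A = -1
x(V, q) = 2*√2 (x(V, q) = √(3*3 - 1) = √(9 - 1) = √8 = 2*√2)
x(0, -5)*(-117500) = (2*√2)*(-117500) = -235000*√2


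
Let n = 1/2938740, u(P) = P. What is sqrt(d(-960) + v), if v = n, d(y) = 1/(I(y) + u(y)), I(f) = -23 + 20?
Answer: 31*I*sqrt(26701636535)/157222590 ≈ 0.032219*I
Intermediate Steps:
I(f) = -3
d(y) = 1/(-3 + y)
n = 1/2938740 ≈ 3.4028e-7
v = 1/2938740 ≈ 3.4028e-7
sqrt(d(-960) + v) = sqrt(1/(-3 - 960) + 1/2938740) = sqrt(1/(-963) + 1/2938740) = sqrt(-1/963 + 1/2938740) = sqrt(-979259/943335540) = 31*I*sqrt(26701636535)/157222590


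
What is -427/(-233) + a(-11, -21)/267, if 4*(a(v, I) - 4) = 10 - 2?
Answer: 38469/20737 ≈ 1.8551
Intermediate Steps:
a(v, I) = 6 (a(v, I) = 4 + (10 - 2)/4 = 4 + (¼)*8 = 4 + 2 = 6)
-427/(-233) + a(-11, -21)/267 = -427/(-233) + 6/267 = -427*(-1/233) + 6*(1/267) = 427/233 + 2/89 = 38469/20737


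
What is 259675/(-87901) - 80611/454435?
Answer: -125091196136/39945290935 ≈ -3.1316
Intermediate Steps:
259675/(-87901) - 80611/454435 = 259675*(-1/87901) - 80611*1/454435 = -259675/87901 - 80611/454435 = -125091196136/39945290935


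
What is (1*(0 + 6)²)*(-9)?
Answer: -324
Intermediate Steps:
(1*(0 + 6)²)*(-9) = (1*6²)*(-9) = (1*36)*(-9) = 36*(-9) = -324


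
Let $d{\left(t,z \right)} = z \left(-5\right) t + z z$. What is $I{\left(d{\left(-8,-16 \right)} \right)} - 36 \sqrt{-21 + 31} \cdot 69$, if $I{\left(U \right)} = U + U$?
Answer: $-768 - 2484 \sqrt{10} \approx -8623.1$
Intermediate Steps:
$d{\left(t,z \right)} = z^{2} - 5 t z$ ($d{\left(t,z \right)} = - 5 z t + z^{2} = - 5 t z + z^{2} = z^{2} - 5 t z$)
$I{\left(U \right)} = 2 U$
$I{\left(d{\left(-8,-16 \right)} \right)} - 36 \sqrt{-21 + 31} \cdot 69 = 2 \left(- 16 \left(-16 - -40\right)\right) - 36 \sqrt{-21 + 31} \cdot 69 = 2 \left(- 16 \left(-16 + 40\right)\right) - 36 \sqrt{10} \cdot 69 = 2 \left(\left(-16\right) 24\right) - 2484 \sqrt{10} = 2 \left(-384\right) - 2484 \sqrt{10} = -768 - 2484 \sqrt{10}$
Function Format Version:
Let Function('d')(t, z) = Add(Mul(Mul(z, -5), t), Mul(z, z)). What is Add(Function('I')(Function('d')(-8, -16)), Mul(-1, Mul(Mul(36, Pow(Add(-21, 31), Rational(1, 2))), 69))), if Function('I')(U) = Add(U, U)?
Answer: Add(-768, Mul(-2484, Pow(10, Rational(1, 2)))) ≈ -8623.1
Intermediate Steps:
Function('d')(t, z) = Add(Pow(z, 2), Mul(-5, t, z)) (Function('d')(t, z) = Add(Mul(Mul(-5, z), t), Pow(z, 2)) = Add(Mul(-5, t, z), Pow(z, 2)) = Add(Pow(z, 2), Mul(-5, t, z)))
Function('I')(U) = Mul(2, U)
Add(Function('I')(Function('d')(-8, -16)), Mul(-1, Mul(Mul(36, Pow(Add(-21, 31), Rational(1, 2))), 69))) = Add(Mul(2, Mul(-16, Add(-16, Mul(-5, -8)))), Mul(-1, Mul(Mul(36, Pow(Add(-21, 31), Rational(1, 2))), 69))) = Add(Mul(2, Mul(-16, Add(-16, 40))), Mul(-1, Mul(Mul(36, Pow(10, Rational(1, 2))), 69))) = Add(Mul(2, Mul(-16, 24)), Mul(-1, Mul(2484, Pow(10, Rational(1, 2))))) = Add(Mul(2, -384), Mul(-2484, Pow(10, Rational(1, 2)))) = Add(-768, Mul(-2484, Pow(10, Rational(1, 2))))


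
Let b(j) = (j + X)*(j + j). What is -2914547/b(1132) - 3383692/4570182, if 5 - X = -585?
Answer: -4418616489715/2969558017776 ≈ -1.4880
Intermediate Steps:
X = 590 (X = 5 - 1*(-585) = 5 + 585 = 590)
b(j) = 2*j*(590 + j) (b(j) = (j + 590)*(j + j) = (590 + j)*(2*j) = 2*j*(590 + j))
-2914547/b(1132) - 3383692/4570182 = -2914547*1/(2264*(590 + 1132)) - 3383692/4570182 = -2914547/(2*1132*1722) - 3383692*1/4570182 = -2914547/3898608 - 1691846/2285091 = -4418616489715/2969558017776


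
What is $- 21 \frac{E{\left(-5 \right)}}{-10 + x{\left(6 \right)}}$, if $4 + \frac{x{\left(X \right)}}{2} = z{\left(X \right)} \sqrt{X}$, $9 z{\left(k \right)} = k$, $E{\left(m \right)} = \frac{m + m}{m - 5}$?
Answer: $\frac{567}{470} + \frac{21 \sqrt{6}}{235} \approx 1.4253$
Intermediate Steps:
$E{\left(m \right)} = \frac{2 m}{-5 + m}$
$z{\left(k \right)} = \frac{k}{9}$
$x{\left(X \right)} = -8 + \frac{2 X^{\frac{3}{2}}}{9}$ ($x{\left(X \right)} = -8 + 2 \frac{X}{9} \sqrt{X} = -8 + 2 \frac{X^{\frac{3}{2}}}{9} = -8 + \frac{2 X^{\frac{3}{2}}}{9}$)
$- 21 \frac{E{\left(-5 \right)}}{-10 + x{\left(6 \right)}} = - 21 \frac{2 \left(-5\right) \frac{1}{-5 - 5}}{-10 - \left(8 - \frac{2 \cdot 6^{\frac{3}{2}}}{9}\right)} = - 21 \frac{2 \left(-5\right) \frac{1}{-10}}{-10 - \left(8 - \frac{2 \cdot 6 \sqrt{6}}{9}\right)} = - 21 \frac{2 \left(-5\right) \left(- \frac{1}{10}\right)}{-10 - \left(8 - \frac{4 \sqrt{6}}{3}\right)} = - 21 \cdot 1 \frac{1}{-18 + \frac{4 \sqrt{6}}{3}} = - \frac{21}{-18 + \frac{4 \sqrt{6}}{3}}$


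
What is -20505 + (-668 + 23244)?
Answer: 2071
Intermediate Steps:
-20505 + (-668 + 23244) = -20505 + 22576 = 2071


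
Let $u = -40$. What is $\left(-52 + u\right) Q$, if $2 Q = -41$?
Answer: $1886$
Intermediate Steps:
$Q = - \frac{41}{2}$ ($Q = \frac{1}{2} \left(-41\right) = - \frac{41}{2} \approx -20.5$)
$\left(-52 + u\right) Q = \left(-52 - 40\right) \left(- \frac{41}{2}\right) = \left(-92\right) \left(- \frac{41}{2}\right) = 1886$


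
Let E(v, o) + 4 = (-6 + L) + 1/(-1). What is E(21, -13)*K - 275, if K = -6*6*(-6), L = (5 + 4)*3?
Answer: 3181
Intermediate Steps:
L = 27 (L = 9*3 = 27)
K = 216 (K = -36*(-6) = 216)
E(v, o) = 16 (E(v, o) = -4 + ((-6 + 27) + 1/(-1)) = -4 + (21 - 1) = -4 + 20 = 16)
E(21, -13)*K - 275 = 16*216 - 275 = 3456 - 275 = 3181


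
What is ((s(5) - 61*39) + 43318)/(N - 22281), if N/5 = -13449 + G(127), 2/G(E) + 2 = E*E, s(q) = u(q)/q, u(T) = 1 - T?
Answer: -3301051757/7218928960 ≈ -0.45728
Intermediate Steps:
s(q) = (1 - q)/q
G(E) = 2/(-2 + E²) (G(E) = 2/(-2 + E*E) = 2/(-2 + E²))
N = -1084460105/16127 (N = 5*(-13449 + 2/(-2 + 127²)) = 5*(-13449 + 2/(-2 + 16129)) = 5*(-13449 + 2/16127) = 5*(-216892021/16127) = -1084460105/16127 ≈ -67245.)
((s(5) - 61*39) + 43318)/(N - 22281) = (((1 - 1*5)/5 - 61*39) + 43318)/(-1084460105/16127 - 22281) = (((1 - 5)/5 - 2379) + 43318)/(-1443785792/16127) = (((⅕)*(-4) - 2379) + 43318)*(-16127/1443785792) = ((-⅘ - 2379) + 43318)*(-16127/1443785792) = (-11899/5 + 43318)*(-16127/1443785792) = (204691/5)*(-16127/1443785792) = -3301051757/7218928960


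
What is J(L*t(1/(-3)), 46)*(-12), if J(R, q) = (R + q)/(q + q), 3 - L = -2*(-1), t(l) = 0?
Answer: -6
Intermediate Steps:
L = 1 (L = 3 - (-2)*(-1) = 3 - 1*2 = 3 - 2 = 1)
J(R, q) = (R + q)/(2*q) (J(R, q) = (R + q)/((2*q)) = (R + q)*(1/(2*q)) = (R + q)/(2*q))
J(L*t(1/(-3)), 46)*(-12) = ((1/2)*(1*0 + 46)/46)*(-12) = ((1/2)*(1/46)*(0 + 46))*(-12) = ((1/2)*(1/46)*46)*(-12) = (1/2)*(-12) = -6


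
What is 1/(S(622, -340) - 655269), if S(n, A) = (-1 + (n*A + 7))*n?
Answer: -1/132192097 ≈ -7.5648e-9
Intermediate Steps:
S(n, A) = n*(6 + A*n) (S(n, A) = (-1 + (A*n + 7))*n = (-1 + (7 + A*n))*n = (6 + A*n)*n = n*(6 + A*n))
1/(S(622, -340) - 655269) = 1/(622*(6 - 340*622) - 655269) = 1/(622*(6 - 211480) - 655269) = 1/(622*(-211474) - 655269) = 1/(-131536828 - 655269) = 1/(-132192097) = -1/132192097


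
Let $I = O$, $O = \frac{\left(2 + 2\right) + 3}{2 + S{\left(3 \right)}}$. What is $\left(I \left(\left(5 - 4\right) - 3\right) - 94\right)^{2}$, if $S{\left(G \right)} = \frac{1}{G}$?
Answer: $10000$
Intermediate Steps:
$O = 3$ ($O = \frac{\left(2 + 2\right) + 3}{2 + \frac{1}{3}} = \frac{4 + 3}{2 + \frac{1}{3}} = \frac{7}{\frac{7}{3}} = 7 \cdot \frac{3}{7} = 3$)
$I = 3$
$\left(I \left(\left(5 - 4\right) - 3\right) - 94\right)^{2} = \left(3 \left(\left(5 - 4\right) - 3\right) - 94\right)^{2} = \left(3 \left(1 - 3\right) - 94\right)^{2} = \left(3 \left(-2\right) - 94\right)^{2} = \left(-6 - 94\right)^{2} = \left(-100\right)^{2} = 10000$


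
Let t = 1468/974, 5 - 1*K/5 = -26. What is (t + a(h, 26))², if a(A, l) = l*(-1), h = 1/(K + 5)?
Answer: 142277184/237169 ≈ 599.90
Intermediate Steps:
K = 155 (K = 25 - 5*(-26) = 25 + 130 = 155)
t = 734/487 (t = 1468*(1/974) = 734/487 ≈ 1.5072)
h = 1/160 (h = 1/(155 + 5) = 1/160 ≈ 0.0062500)
a(A, l) = -l
(t + a(h, 26))² = (734/487 - 1*26)² = (734/487 - 26)² = (-11928/487)² = 142277184/237169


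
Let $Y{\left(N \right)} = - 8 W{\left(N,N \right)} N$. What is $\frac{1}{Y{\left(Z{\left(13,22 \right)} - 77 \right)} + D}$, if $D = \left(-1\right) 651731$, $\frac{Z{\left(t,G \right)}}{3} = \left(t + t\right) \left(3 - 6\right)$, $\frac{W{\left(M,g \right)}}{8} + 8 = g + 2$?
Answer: $- \frac{1}{6961299} \approx -1.4365 \cdot 10^{-7}$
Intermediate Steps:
$W{\left(M,g \right)} = -48 + 8 g$ ($W{\left(M,g \right)} = -64 + 8 \left(g + 2\right) = -64 + 8 \left(2 + g\right) = -64 + \left(16 + 8 g\right) = -48 + 8 g$)
$Z{\left(t,G \right)} = - 18 t$ ($Z{\left(t,G \right)} = 3 \left(t + t\right) \left(3 - 6\right) = 3 \cdot 2 t \left(-3\right) = 3 \left(- 6 t\right) = - 18 t$)
$D = -651731$
$Y{\left(N \right)} = - 8 N \left(-48 + 8 N\right)$ ($Y{\left(N \right)} = - 8 \left(-48 + 8 N\right) N = - 8 N \left(-48 + 8 N\right)$)
$\frac{1}{Y{\left(Z{\left(13,22 \right)} - 77 \right)} + D} = \frac{1}{64 \left(\left(-18\right) 13 - 77\right) \left(6 - \left(\left(-18\right) 13 - 77\right)\right) - 651731} = \frac{1}{64 \left(-234 - 77\right) \left(6 - \left(-234 - 77\right)\right) - 651731} = \frac{1}{64 \left(-311\right) \left(6 - -311\right) - 651731} = \frac{1}{64 \left(-311\right) \left(6 + 311\right) - 651731} = \frac{1}{64 \left(-311\right) 317 - 651731} = \frac{1}{-6309568 - 651731} = \frac{1}{-6961299} = - \frac{1}{6961299}$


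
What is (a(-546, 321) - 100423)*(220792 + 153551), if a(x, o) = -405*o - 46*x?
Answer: -76857110016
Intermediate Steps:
(a(-546, 321) - 100423)*(220792 + 153551) = ((-405*321 - 46*(-546)) - 100423)*(220792 + 153551) = ((-130005 + 25116) - 100423)*374343 = (-104889 - 100423)*374343 = -205312*374343 = -76857110016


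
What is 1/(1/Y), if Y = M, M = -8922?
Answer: -8922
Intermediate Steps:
Y = -8922
1/(1/Y) = 1/(1/(-8922)) = 1/(-1/8922) = -8922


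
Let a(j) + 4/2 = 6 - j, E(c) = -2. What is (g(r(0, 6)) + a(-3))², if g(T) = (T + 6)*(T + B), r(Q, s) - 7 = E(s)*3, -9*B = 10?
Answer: 3136/81 ≈ 38.716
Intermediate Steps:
B = -10/9 (B = -⅑*10 = -10/9 ≈ -1.1111)
r(Q, s) = 1 (r(Q, s) = 7 - 2*3 = 7 - 6 = 1)
g(T) = (6 + T)*(-10/9 + T) (g(T) = (T + 6)*(T - 10/9) = (6 + T)*(-10/9 + T))
a(j) = 4 - j (a(j) = -2 + (6 - j) = 4 - j)
(g(r(0, 6)) + a(-3))² = ((-20/3 + 1² + (44/9)*1) + (4 - 1*(-3)))² = ((-20/3 + 1 + 44/9) + (4 + 3))² = (-7/9 + 7)² = (56/9)² = 3136/81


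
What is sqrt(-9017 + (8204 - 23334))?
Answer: 3*I*sqrt(2683) ≈ 155.39*I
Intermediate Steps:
sqrt(-9017 + (8204 - 23334)) = sqrt(-9017 - 15130) = sqrt(-24147) = 3*I*sqrt(2683)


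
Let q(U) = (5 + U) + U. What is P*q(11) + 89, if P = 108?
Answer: 3005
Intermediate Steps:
q(U) = 5 + 2*U
P*q(11) + 89 = 108*(5 + 2*11) + 89 = 108*(5 + 22) + 89 = 108*27 + 89 = 2916 + 89 = 3005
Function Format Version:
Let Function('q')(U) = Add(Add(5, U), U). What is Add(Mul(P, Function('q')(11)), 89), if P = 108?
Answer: 3005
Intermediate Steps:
Function('q')(U) = Add(5, Mul(2, U))
Add(Mul(P, Function('q')(11)), 89) = Add(Mul(108, Add(5, Mul(2, 11))), 89) = Add(Mul(108, Add(5, 22)), 89) = Add(Mul(108, 27), 89) = Add(2916, 89) = 3005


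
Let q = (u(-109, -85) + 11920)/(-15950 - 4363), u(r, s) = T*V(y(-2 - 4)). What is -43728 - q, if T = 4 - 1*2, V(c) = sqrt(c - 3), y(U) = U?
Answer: -888234944/20313 + 2*I/6771 ≈ -43727.0 + 0.00029538*I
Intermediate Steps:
V(c) = sqrt(-3 + c)
T = 2 (T = 4 - 2 = 2)
u(r, s) = 6*I (u(r, s) = 2*sqrt(-3 + (-2 - 4)) = 2*sqrt(-3 - 6) = 2*sqrt(-9) = 2*(3*I) = 6*I)
q = -11920/20313 - 2*I/6771 (q = (6*I + 11920)/(-15950 - 4363) = (11920 + 6*I)/(-20313) = (11920 + 6*I)*(-1/20313) = -11920/20313 - 2*I/6771 ≈ -0.58682 - 0.00029538*I)
-43728 - q = -43728 - (-11920/20313 - 2*I/6771) = -43728 + (11920/20313 + 2*I/6771) = -888234944/20313 + 2*I/6771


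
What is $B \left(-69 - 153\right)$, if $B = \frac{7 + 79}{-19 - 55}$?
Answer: $258$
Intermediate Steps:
$B = - \frac{43}{37}$ ($B = \frac{86}{-74} = 86 \left(- \frac{1}{74}\right) = - \frac{43}{37} \approx -1.1622$)
$B \left(-69 - 153\right) = - \frac{43 \left(-69 - 153\right)}{37} = \left(- \frac{43}{37}\right) \left(-222\right) = 258$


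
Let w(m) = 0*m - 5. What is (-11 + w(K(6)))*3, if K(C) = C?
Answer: -48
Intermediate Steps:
w(m) = -5 (w(m) = 0 - 5 = -5)
(-11 + w(K(6)))*3 = (-11 - 5)*3 = -16*3 = -48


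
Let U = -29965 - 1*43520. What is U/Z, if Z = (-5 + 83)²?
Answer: -8165/676 ≈ -12.078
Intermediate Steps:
U = -73485 (U = -29965 - 43520 = -73485)
Z = 6084 (Z = 78² = 6084)
U/Z = -73485/6084 = -73485*1/6084 = -8165/676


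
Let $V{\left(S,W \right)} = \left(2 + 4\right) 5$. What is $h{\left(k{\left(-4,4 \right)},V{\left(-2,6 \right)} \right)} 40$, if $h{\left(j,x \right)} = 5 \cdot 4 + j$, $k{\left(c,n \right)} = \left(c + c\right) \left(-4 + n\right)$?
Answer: $800$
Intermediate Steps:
$k{\left(c,n \right)} = 2 c \left(-4 + n\right)$
$V{\left(S,W \right)} = 30$ ($V{\left(S,W \right)} = 6 \cdot 5 = 30$)
$h{\left(j,x \right)} = 20 + j$
$h{\left(k{\left(-4,4 \right)},V{\left(-2,6 \right)} \right)} 40 = \left(20 + 2 \left(-4\right) \left(-4 + 4\right)\right) 40 = \left(20 + 2 \left(-4\right) 0\right) 40 = \left(20 + 0\right) 40 = 20 \cdot 40 = 800$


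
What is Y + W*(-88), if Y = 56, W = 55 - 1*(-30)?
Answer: -7424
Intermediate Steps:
W = 85 (W = 55 + 30 = 85)
Y + W*(-88) = 56 + 85*(-88) = 56 - 7480 = -7424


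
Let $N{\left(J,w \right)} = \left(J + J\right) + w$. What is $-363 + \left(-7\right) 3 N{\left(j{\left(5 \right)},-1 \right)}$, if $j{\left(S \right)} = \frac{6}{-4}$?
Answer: $-279$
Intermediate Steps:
$j{\left(S \right)} = - \frac{3}{2}$ ($j{\left(S \right)} = 6 \left(- \frac{1}{4}\right) = - \frac{3}{2}$)
$N{\left(J,w \right)} = w + 2 J$ ($N{\left(J,w \right)} = 2 J + w = w + 2 J$)
$-363 + \left(-7\right) 3 N{\left(j{\left(5 \right)},-1 \right)} = -363 + \left(-7\right) 3 \left(-1 + 2 \left(- \frac{3}{2}\right)\right) = -363 - 21 \left(-1 - 3\right) = -363 - -84 = -363 + 84 = -279$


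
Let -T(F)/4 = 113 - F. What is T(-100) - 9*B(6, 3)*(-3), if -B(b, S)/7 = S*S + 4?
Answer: -3309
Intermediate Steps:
B(b, S) = -28 - 7*S² (B(b, S) = -7*(S*S + 4) = -7*(S² + 4) = -7*(4 + S²) = -28 - 7*S²)
T(F) = -452 + 4*F (T(F) = -4*(113 - F) = -452 + 4*F)
T(-100) - 9*B(6, 3)*(-3) = (-452 + 4*(-100)) - 9*(-28 - 7*3²)*(-3) = (-452 - 400) - 9*(-28 - 7*9)*(-3) = -852 - 9*(-28 - 63)*(-3) = -852 - 9*(-91)*(-3) = -852 + 819*(-3) = -852 - 2457 = -3309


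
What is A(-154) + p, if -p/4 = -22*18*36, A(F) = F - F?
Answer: 57024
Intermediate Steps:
A(F) = 0
p = 57024 (p = -4*(-22*18)*36 = -(-1584)*36 = -4*(-14256) = 57024)
A(-154) + p = 0 + 57024 = 57024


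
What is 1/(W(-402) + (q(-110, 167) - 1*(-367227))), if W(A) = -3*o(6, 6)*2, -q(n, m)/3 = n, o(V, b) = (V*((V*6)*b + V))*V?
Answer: 1/319605 ≈ 3.1289e-6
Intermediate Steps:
o(V, b) = V**2*(V + 6*V*b) (o(V, b) = (V*((6*V)*b + V))*V = (V*(6*V*b + V))*V = (V*(V + 6*V*b))*V = V**2*(V + 6*V*b))
q(n, m) = -3*n
W(A) = -47952 (W(A) = -3*6**3*(1 + 6*6)*2 = -648*(1 + 36)*2 = -648*37*2 = -3*7992*2 = -23976*2 = -47952)
1/(W(-402) + (q(-110, 167) - 1*(-367227))) = 1/(-47952 + (-3*(-110) - 1*(-367227))) = 1/(-47952 + (330 + 367227)) = 1/(-47952 + 367557) = 1/319605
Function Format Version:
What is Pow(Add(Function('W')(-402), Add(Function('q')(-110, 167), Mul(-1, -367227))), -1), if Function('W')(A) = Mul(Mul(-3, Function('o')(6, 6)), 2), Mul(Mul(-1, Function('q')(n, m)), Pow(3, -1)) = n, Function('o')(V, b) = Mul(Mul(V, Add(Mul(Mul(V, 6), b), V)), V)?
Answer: Rational(1, 319605) ≈ 3.1289e-6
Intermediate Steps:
Function('o')(V, b) = Mul(Pow(V, 2), Add(V, Mul(6, V, b))) (Function('o')(V, b) = Mul(Mul(V, Add(Mul(Mul(6, V), b), V)), V) = Mul(Mul(V, Add(Mul(6, V, b), V)), V) = Mul(Mul(V, Add(V, Mul(6, V, b))), V) = Mul(Pow(V, 2), Add(V, Mul(6, V, b))))
Function('q')(n, m) = Mul(-3, n)
Function('W')(A) = -47952 (Function('W')(A) = Mul(Mul(-3, Mul(Pow(6, 3), Add(1, Mul(6, 6)))), 2) = Mul(Mul(-3, Mul(216, Add(1, 36))), 2) = Mul(Mul(-3, Mul(216, 37)), 2) = Mul(Mul(-3, 7992), 2) = Mul(-23976, 2) = -47952)
Pow(Add(Function('W')(-402), Add(Function('q')(-110, 167), Mul(-1, -367227))), -1) = Pow(Add(-47952, Add(Mul(-3, -110), Mul(-1, -367227))), -1) = Pow(Add(-47952, Add(330, 367227)), -1) = Pow(Add(-47952, 367557), -1) = Pow(319605, -1) = Rational(1, 319605)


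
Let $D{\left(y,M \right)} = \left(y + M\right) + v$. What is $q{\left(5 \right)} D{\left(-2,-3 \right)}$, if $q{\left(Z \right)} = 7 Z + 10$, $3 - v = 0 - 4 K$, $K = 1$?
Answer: $90$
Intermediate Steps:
$v = 7$ ($v = 3 - \left(0 - 4\right) = 3 - -4 = 3 + 4 = 7$)
$D{\left(y,M \right)} = 7 + M + y$ ($D{\left(y,M \right)} = \left(y + M\right) + 7 = \left(M + y\right) + 7 = 7 + M + y$)
$q{\left(Z \right)} = 10 + 7 Z$
$q{\left(5 \right)} D{\left(-2,-3 \right)} = \left(10 + 7 \cdot 5\right) \left(7 - 3 - 2\right) = \left(10 + 35\right) 2 = 45 \cdot 2 = 90$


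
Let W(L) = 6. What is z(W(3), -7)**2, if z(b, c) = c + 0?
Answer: 49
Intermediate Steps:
z(b, c) = c
z(W(3), -7)**2 = (-7)**2 = 49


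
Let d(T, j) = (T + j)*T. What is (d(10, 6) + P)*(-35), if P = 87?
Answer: -8645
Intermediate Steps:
d(T, j) = T*(T + j)
(d(10, 6) + P)*(-35) = (10*(10 + 6) + 87)*(-35) = (10*16 + 87)*(-35) = (160 + 87)*(-35) = 247*(-35) = -8645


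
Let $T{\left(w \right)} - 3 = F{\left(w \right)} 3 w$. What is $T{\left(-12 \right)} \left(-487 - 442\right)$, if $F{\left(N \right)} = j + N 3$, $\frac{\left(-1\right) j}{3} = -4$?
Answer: $-805443$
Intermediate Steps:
$j = 12$ ($j = \left(-3\right) \left(-4\right) = 12$)
$F{\left(N \right)} = 12 + 3 N$ ($F{\left(N \right)} = 12 + N 3 = 12 + 3 N$)
$T{\left(w \right)} = 3 + w \left(36 + 9 w\right)$ ($T{\left(w \right)} = 3 + \left(12 + 3 w\right) 3 w = 3 + \left(36 + 9 w\right) w = 3 + w \left(36 + 9 w\right)$)
$T{\left(-12 \right)} \left(-487 - 442\right) = \left(3 + 9 \left(-12\right) \left(4 - 12\right)\right) \left(-487 - 442\right) = \left(3 + 9 \left(-12\right) \left(-8\right)\right) \left(-929\right) = \left(3 + 864\right) \left(-929\right) = 867 \left(-929\right) = -805443$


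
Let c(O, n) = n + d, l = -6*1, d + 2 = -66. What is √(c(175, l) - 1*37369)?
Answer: I*√37443 ≈ 193.5*I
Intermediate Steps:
d = -68 (d = -2 - 66 = -68)
l = -6
c(O, n) = -68 + n (c(O, n) = n - 68 = -68 + n)
√(c(175, l) - 1*37369) = √((-68 - 6) - 1*37369) = √(-74 - 37369) = √(-37443) = I*√37443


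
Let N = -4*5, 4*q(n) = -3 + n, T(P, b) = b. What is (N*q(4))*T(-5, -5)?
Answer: 25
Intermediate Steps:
q(n) = -3/4 + n/4 (q(n) = (-3 + n)/4 = -3/4 + n/4)
N = -20
(N*q(4))*T(-5, -5) = -20*(-3/4 + (1/4)*4)*(-5) = -20*(-3/4 + 1)*(-5) = -20*1/4*(-5) = -5*(-5) = 25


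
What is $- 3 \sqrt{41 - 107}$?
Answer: $- 3 i \sqrt{66} \approx - 24.372 i$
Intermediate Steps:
$- 3 \sqrt{41 - 107} = - 3 \sqrt{-66} = - 3 i \sqrt{66}$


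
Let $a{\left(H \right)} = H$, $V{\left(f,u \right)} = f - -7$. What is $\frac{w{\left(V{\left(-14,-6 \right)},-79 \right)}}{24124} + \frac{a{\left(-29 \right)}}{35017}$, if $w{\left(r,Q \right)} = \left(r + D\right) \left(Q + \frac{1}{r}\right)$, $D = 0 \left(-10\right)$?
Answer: $\frac{9349911}{422375054} \approx 0.022137$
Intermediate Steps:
$D = 0$
$V{\left(f,u \right)} = 7 + f$ ($V{\left(f,u \right)} = f + 7 = 7 + f$)
$w{\left(r,Q \right)} = r \left(Q + \frac{1}{r}\right)$ ($w{\left(r,Q \right)} = \left(r + 0\right) \left(Q + \frac{1}{r}\right) = r \left(Q + \frac{1}{r}\right)$)
$\frac{w{\left(V{\left(-14,-6 \right)},-79 \right)}}{24124} + \frac{a{\left(-29 \right)}}{35017} = \frac{1 - 79 \left(7 - 14\right)}{24124} - \frac{29}{35017} = \left(1 - -553\right) \frac{1}{24124} - \frac{29}{35017} = \left(1 + 553\right) \frac{1}{24124} - \frac{29}{35017} = 554 \cdot \frac{1}{24124} - \frac{29}{35017} = \frac{277}{12062} - \frac{29}{35017} = \frac{9349911}{422375054}$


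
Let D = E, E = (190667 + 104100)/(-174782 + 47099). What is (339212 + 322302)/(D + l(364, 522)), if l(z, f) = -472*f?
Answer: -84464092062/31459343039 ≈ -2.6849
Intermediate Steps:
E = -294767/127683 (E = 294767/(-127683) = 294767*(-1/127683) = -294767/127683 ≈ -2.3086)
D = -294767/127683 ≈ -2.3086
(339212 + 322302)/(D + l(364, 522)) = (339212 + 322302)/(-294767/127683 - 472*522) = 661514/(-294767/127683 - 246384) = 661514/(-31459343039/127683) = 661514*(-127683/31459343039) = -84464092062/31459343039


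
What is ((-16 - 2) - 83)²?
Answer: 10201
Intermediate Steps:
((-16 - 2) - 83)² = (-18 - 83)² = (-101)² = 10201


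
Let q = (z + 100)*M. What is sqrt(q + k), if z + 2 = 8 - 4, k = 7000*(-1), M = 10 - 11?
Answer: I*sqrt(7102) ≈ 84.273*I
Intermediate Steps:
M = -1
k = -7000
z = 2 (z = -2 + (8 - 4) = -2 + 4 = 2)
q = -102 (q = (2 + 100)*(-1) = 102*(-1) = -102)
sqrt(q + k) = sqrt(-102 - 7000) = sqrt(-7102) = I*sqrt(7102)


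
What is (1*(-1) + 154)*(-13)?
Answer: -1989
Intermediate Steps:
(1*(-1) + 154)*(-13) = (-1 + 154)*(-13) = 153*(-13) = -1989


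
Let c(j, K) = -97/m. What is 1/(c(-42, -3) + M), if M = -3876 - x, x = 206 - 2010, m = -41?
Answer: -41/84855 ≈ -0.00048318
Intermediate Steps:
x = -1804
c(j, K) = 97/41 (c(j, K) = -97/(-41) = -97*(-1/41) = 97/41)
M = -2072 (M = -3876 - 1*(-1804) = -3876 + 1804 = -2072)
1/(c(-42, -3) + M) = 1/(97/41 - 2072) = 1/(-84855/41) = -41/84855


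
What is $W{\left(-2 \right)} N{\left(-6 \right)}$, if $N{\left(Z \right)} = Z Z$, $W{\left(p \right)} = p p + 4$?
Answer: $288$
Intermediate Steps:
$W{\left(p \right)} = 4 + p^{2}$ ($W{\left(p \right)} = p^{2} + 4 = 4 + p^{2}$)
$N{\left(Z \right)} = Z^{2}$
$W{\left(-2 \right)} N{\left(-6 \right)} = \left(4 + \left(-2\right)^{2}\right) \left(-6\right)^{2} = \left(4 + 4\right) 36 = 8 \cdot 36 = 288$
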